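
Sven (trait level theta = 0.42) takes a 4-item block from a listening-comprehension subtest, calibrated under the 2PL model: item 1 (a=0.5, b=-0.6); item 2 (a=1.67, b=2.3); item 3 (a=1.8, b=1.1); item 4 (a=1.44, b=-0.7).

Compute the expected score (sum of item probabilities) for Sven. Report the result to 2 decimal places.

P(theta) = 1 / (1 + exp(−a(theta − b)))
P_1 = 1/(1+e^{-0.5100}) = 0.6248
P_2 = 1/(1+e^{3.1396}) = 0.0415
P_3 = 1/(1+e^{1.2240}) = 0.2272
P_4 = 1/(1+e^{-1.6128}) = 0.8338
E[score] = 0.6248 + 0.0415 + 0.2272 + 0.8338 = 1.7273

1.73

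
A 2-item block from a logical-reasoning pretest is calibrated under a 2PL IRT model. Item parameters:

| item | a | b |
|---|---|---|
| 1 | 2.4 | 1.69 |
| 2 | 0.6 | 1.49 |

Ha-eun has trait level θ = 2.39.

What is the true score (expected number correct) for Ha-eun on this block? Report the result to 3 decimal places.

1.475

P(θ) = 1 / (1 + exp(−a(θ − b)))
P_1 = 1/(1+e^{-1.6800}) = 0.8429
P_2 = 1/(1+e^{-0.5400}) = 0.6318
E[score] = 0.8429 + 0.6318 = 1.4747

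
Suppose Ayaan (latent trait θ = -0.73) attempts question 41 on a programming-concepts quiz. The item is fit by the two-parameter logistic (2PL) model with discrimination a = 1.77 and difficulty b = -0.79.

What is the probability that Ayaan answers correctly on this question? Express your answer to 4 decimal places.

P(θ) = 1 / (1 + exp(−a(θ − b)))
Exponent: 1.77 × (-0.73 − (-0.79)) = 0.1062
1/(1 + e^{-0.1062}) = 0.5265

0.5265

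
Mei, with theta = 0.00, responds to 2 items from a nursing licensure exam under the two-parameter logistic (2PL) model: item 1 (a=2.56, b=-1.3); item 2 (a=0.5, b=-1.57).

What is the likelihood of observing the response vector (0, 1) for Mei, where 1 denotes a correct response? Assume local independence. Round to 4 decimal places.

0.0238

P(theta) = 1 / (1 + exp(−a(theta − b)))
P_1 = 1/(1+e^{-3.3280}) = 0.9654
P_2 = 1/(1+e^{-0.7850}) = 0.6868
L = (1−P_1) × P_2 = 0.0346 × 0.6868 = 0.02378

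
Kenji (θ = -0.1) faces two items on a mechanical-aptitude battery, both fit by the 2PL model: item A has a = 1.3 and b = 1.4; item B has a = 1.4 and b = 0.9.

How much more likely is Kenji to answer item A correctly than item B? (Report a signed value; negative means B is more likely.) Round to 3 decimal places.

P(θ) = 1 / (1 + exp(−a(θ − b)))
P_A = 0.1246
P_B = 0.1978
P_A − P_B = -0.0733

-0.073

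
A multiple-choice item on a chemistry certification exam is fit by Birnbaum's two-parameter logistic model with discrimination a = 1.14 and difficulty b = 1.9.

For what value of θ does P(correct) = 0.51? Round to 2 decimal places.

1.94

P(θ) = 1 / (1 + exp(−a(θ − b)))
logit = ln(0.5100/0.4900) = 0.0400
θ = b + logit/(a) = 1.9 + 0.0400/1.1400 = 1.9351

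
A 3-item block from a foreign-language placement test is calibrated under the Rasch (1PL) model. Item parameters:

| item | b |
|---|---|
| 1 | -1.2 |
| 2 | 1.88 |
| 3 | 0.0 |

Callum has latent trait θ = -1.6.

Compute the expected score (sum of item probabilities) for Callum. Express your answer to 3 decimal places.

0.599

P(θ) = 1 / (1 + exp(−(θ − b)))
P_1 = 1/(1+e^{0.4000}) = 0.4013
P_2 = 1/(1+e^{3.4800}) = 0.0299
P_3 = 1/(1+e^{1.6000}) = 0.1680
E[score] = 0.4013 + 0.0299 + 0.1680 = 0.5992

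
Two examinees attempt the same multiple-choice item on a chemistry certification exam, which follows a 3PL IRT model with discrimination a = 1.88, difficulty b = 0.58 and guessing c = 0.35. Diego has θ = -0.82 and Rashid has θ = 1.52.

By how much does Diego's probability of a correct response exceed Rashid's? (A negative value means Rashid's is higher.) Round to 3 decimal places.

-0.512

P(θ) = c + (1 − c) · 1 / (1 + exp(−a(θ − b)))
P(Diego) = 0.3936  [exponent -2.6320]
P(Rashid) = 0.9052  [exponent 1.7672]
Difference = 0.3936 − 0.9052 = -0.5116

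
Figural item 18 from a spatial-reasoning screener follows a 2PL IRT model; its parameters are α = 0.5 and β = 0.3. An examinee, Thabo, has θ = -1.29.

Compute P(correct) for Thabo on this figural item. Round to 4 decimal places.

0.3111

P(θ) = 1 / (1 + exp(−α(θ − β)))
Exponent: 0.5 × (-1.29 − 0.3) = -0.7950
1/(1 + e^{0.7950}) = 0.3111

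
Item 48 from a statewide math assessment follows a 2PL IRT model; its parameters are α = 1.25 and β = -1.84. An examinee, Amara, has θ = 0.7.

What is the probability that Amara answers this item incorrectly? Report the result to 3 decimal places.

0.040

P(θ) = 1 / (1 + exp(−α(θ − β)))
Exponent: 1.25 × (0.7 − (-1.84)) = 3.1750
1/(1 + e^{-3.1750}) = 0.9599
P(incorrect) = 1 − 0.9599 = 0.0401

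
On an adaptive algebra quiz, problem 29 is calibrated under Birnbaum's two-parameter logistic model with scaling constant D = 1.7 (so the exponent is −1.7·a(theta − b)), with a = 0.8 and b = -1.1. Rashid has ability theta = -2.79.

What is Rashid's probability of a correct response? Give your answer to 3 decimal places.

P(theta) = 1 / (1 + exp(−D·a(theta − b)))
Exponent: 1.7 × 0.8 × (-2.79 − (-1.1)) = -2.2984
1/(1 + e^{2.2984}) = 0.0913
P = 0.0913

0.091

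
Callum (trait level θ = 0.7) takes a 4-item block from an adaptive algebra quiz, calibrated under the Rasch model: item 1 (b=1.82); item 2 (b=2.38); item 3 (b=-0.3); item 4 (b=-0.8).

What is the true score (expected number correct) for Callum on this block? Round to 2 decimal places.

P(θ) = 1 / (1 + exp(−(θ − b)))
P_1 = 1/(1+e^{1.1200}) = 0.2460
P_2 = 1/(1+e^{1.6800}) = 0.1571
P_3 = 1/(1+e^{-1.0000}) = 0.7311
P_4 = 1/(1+e^{-1.5000}) = 0.8176
E[score] = 0.2460 + 0.1571 + 0.7311 + 0.8176 = 1.9517

1.95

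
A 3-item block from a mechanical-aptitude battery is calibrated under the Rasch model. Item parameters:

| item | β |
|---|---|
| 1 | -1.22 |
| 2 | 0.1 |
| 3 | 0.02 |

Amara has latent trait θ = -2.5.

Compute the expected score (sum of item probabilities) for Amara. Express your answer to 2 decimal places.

0.36

P(θ) = 1 / (1 + exp(−(θ − β)))
P_1 = 1/(1+e^{1.2800}) = 0.2176
P_2 = 1/(1+e^{2.6000}) = 0.0691
P_3 = 1/(1+e^{2.5200}) = 0.0745
E[score] = 0.2176 + 0.0691 + 0.0745 = 0.3612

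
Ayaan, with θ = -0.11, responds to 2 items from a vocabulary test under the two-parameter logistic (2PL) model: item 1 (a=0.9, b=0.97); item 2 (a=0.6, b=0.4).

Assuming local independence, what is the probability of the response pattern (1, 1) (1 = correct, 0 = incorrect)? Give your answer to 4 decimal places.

P(θ) = 1 / (1 + exp(−a(θ − b)))
P_1 = 1/(1+e^{0.9720}) = 0.2745
P_2 = 1/(1+e^{0.3060}) = 0.4241
L = P_1 × P_2 = 0.2745 × 0.4241 = 0.11641

0.1164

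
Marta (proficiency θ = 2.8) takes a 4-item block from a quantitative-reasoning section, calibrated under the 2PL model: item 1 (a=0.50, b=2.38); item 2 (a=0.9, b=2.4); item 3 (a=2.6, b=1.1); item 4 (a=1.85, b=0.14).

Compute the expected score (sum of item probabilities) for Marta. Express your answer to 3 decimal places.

P(θ) = 1 / (1 + exp(−a(θ − b)))
P_1 = 1/(1+e^{-0.2100}) = 0.5523
P_2 = 1/(1+e^{-0.3600}) = 0.5890
P_3 = 1/(1+e^{-4.4200}) = 0.9881
P_4 = 1/(1+e^{-4.9210}) = 0.9928
E[score] = 0.5523 + 0.5890 + 0.9881 + 0.9928 = 3.1222

3.122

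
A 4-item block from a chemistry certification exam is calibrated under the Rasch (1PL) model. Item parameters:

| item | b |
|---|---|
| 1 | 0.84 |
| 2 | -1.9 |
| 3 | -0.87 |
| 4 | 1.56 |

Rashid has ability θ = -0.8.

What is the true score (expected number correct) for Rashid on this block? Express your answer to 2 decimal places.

P(θ) = 1 / (1 + exp(−(θ − b)))
P_1 = 1/(1+e^{1.6400}) = 0.1625
P_2 = 1/(1+e^{-1.1000}) = 0.7503
P_3 = 1/(1+e^{-0.0700}) = 0.5175
P_4 = 1/(1+e^{2.3600}) = 0.0863
E[score] = 0.1625 + 0.7503 + 0.5175 + 0.0863 = 1.5165

1.52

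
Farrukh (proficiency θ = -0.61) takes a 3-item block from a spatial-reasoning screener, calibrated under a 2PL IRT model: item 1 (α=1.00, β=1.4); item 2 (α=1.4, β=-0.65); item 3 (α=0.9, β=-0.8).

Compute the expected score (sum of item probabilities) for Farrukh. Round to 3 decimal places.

1.175

P(θ) = 1 / (1 + exp(−α(θ − β)))
P_1 = 1/(1+e^{2.0100}) = 0.1182
P_2 = 1/(1+e^{-0.0560}) = 0.5140
P_3 = 1/(1+e^{-0.1710}) = 0.5426
E[score] = 0.1182 + 0.5140 + 0.5426 = 1.1748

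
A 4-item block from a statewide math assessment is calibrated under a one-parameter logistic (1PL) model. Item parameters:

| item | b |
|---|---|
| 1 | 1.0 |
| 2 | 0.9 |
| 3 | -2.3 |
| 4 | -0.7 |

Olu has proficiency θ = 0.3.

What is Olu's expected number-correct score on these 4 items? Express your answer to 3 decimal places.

P(θ) = 1 / (1 + exp(−(θ − b)))
P_1 = 1/(1+e^{0.7000}) = 0.3318
P_2 = 1/(1+e^{0.6000}) = 0.3543
P_3 = 1/(1+e^{-2.6000}) = 0.9309
P_4 = 1/(1+e^{-1.0000}) = 0.7311
E[score] = 0.3318 + 0.3543 + 0.9309 + 0.7311 = 2.3481

2.348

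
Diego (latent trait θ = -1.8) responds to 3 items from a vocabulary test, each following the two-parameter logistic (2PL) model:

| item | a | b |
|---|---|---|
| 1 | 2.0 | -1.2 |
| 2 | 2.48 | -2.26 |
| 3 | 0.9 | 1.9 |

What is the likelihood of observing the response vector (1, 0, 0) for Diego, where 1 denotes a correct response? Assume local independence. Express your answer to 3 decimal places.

0.054

P(θ) = 1 / (1 + exp(−a(θ − b)))
P_1 = 1/(1+e^{1.2000}) = 0.2315
P_2 = 1/(1+e^{-1.1408}) = 0.7578
P_3 = 1/(1+e^{3.3300}) = 0.0346
L = P_1 × (1−P_2) × (1−P_3) = 0.2315 × 0.2422 × 0.9654 = 0.05412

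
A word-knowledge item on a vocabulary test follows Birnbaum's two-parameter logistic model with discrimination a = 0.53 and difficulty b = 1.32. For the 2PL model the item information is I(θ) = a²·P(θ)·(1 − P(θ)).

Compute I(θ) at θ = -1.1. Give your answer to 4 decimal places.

0.0477

P = 1/(1+e^{1.2826}) = 0.2171
P(1−P) = 0.2171 × 0.7829 = 0.1700
I = a² × P(1−P) = 0.53² × 0.1700 = 0.04775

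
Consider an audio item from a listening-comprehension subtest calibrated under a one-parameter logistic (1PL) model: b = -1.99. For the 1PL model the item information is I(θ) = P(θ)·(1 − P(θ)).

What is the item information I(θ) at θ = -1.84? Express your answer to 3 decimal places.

P = 1/(1+e^{-0.1500}) = 0.5374
P(1−P) = 0.5374 × 0.4626 = 0.2486
I = P(1−P) = 0.24860

0.249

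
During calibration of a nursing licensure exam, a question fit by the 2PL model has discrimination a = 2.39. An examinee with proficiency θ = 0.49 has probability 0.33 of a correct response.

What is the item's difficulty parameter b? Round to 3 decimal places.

P(θ) = 1 / (1 + exp(−a(θ − b)))
logit(0.33) = ln(0.33/0.67) = -0.7082
b = θ − logit/(a) = 0.49 − (-0.7082)/2.3900 = 0.7863

0.786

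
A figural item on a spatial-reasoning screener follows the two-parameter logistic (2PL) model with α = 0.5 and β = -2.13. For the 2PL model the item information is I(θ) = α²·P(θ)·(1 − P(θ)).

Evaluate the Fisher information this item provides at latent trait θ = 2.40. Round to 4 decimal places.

P = 1/(1+e^{-2.2650}) = 0.9059
P(1−P) = 0.9059 × 0.0941 = 0.0852
I = α² × P(1−P) = 0.5² × 0.0852 = 0.02130

0.0213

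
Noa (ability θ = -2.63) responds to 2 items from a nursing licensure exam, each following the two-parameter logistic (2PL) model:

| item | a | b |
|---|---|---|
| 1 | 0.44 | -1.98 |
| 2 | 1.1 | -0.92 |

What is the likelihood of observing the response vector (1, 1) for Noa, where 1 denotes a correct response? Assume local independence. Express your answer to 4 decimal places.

P(θ) = 1 / (1 + exp(−a(θ − b)))
P_1 = 1/(1+e^{0.2860}) = 0.4290
P_2 = 1/(1+e^{1.8810}) = 0.1323
L = P_1 × P_2 = 0.4290 × 0.1323 = 0.05674

0.0567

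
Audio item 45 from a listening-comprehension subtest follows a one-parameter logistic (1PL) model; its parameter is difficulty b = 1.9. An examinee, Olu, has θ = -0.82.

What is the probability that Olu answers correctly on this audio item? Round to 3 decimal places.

P(θ) = 1 / (1 + exp(−(θ − b)))
Exponent: (-0.82 − 1.9) = -2.7200
1/(1 + e^{2.7200}) = 0.0618
P = 0.0618

0.062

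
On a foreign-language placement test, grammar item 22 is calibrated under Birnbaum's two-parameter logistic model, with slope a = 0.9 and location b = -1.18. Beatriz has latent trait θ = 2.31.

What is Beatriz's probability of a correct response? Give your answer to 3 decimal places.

P(θ) = 1 / (1 + exp(−a(θ − b)))
Exponent: 0.9 × (2.31 − (-1.18)) = 3.1410
1/(1 + e^{-3.1410}) = 0.9586

0.959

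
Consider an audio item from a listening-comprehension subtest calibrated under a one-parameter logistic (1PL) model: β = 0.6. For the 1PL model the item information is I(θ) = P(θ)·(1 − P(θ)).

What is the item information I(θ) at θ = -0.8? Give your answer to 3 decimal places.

0.159

P = 1/(1+e^{1.4000}) = 0.1978
P(1−P) = 0.1978 × 0.8022 = 0.1587
I = P(1−P) = 0.15868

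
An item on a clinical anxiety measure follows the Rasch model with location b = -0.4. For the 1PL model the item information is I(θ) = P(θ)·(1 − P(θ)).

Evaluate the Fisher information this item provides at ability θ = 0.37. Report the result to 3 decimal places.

0.216

P = 1/(1+e^{-0.7700}) = 0.6835
P(1−P) = 0.6835 × 0.3165 = 0.2163
I = P(1−P) = 0.21632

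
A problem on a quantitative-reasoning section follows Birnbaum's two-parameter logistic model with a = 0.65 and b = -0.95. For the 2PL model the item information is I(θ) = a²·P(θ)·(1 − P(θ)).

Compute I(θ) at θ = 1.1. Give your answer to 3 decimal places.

P = 1/(1+e^{-1.3325}) = 0.7913
P(1−P) = 0.7913 × 0.2087 = 0.1652
I = a² × P(1−P) = 0.65² × 0.1652 = 0.06978

0.070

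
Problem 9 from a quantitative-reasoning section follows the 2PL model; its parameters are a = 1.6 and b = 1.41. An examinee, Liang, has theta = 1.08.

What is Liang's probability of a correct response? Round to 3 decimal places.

0.371

P(theta) = 1 / (1 + exp(−a(theta − b)))
Exponent: 1.6 × (1.08 − 1.41) = -0.5280
1/(1 + e^{0.5280}) = 0.3710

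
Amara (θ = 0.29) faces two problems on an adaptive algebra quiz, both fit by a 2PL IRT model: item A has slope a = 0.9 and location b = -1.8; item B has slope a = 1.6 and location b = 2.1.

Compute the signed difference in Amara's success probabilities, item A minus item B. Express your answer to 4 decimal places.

P(θ) = 1 / (1 + exp(−a(θ − b)))
P_A = 0.8677
P_B = 0.0524
P_A − P_B = 0.8154

0.8154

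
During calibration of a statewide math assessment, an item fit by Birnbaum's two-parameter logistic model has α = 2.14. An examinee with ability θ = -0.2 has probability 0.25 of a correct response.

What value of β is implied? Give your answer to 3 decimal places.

P(θ) = 1 / (1 + exp(−α(θ − β)))
logit(0.25) = ln(0.25/0.75) = -1.0986
β = θ − logit/(α) = -0.2 − (-1.0986)/2.1400 = 0.3134

0.313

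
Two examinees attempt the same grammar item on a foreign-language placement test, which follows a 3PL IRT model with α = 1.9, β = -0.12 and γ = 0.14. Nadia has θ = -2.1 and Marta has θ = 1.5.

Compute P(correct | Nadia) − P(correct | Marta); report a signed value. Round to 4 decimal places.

P(θ) = γ + (1 − γ) · 1 / (1 + exp(−α(θ − β)))
P(Nadia) = 0.1595  [exponent -3.7620]
P(Marta) = 0.9621  [exponent 3.0780]
Difference = 0.1595 − 0.9621 = -0.8026

-0.8026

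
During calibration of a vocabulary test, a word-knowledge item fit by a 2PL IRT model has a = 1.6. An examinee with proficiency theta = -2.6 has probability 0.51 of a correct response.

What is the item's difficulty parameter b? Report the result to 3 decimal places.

P(theta) = 1 / (1 + exp(−a(theta − b)))
logit(0.51) = ln(0.51/0.49) = 0.0400
b = theta − logit/(a) = -2.6 − 0.0400/1.6000 = -2.6250

-2.625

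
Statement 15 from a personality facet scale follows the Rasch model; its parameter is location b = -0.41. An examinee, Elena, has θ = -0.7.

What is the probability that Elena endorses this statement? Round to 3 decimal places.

0.428

P(θ) = 1 / (1 + exp(−(θ − b)))
Exponent: (-0.7 − (-0.41)) = -0.2900
1/(1 + e^{0.2900}) = 0.4280
P = 0.4280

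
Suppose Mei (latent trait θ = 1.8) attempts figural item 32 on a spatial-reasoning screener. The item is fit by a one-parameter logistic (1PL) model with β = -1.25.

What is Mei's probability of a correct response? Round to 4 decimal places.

P(θ) = 1 / (1 + exp(−(θ − β)))
Exponent: (1.8 − (-1.25)) = 3.0500
1/(1 + e^{-3.0500}) = 0.9548
P = 0.9548

0.9548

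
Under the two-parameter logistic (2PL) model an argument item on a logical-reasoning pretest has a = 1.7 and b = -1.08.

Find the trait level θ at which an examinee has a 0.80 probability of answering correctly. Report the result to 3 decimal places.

P(θ) = 1 / (1 + exp(−a(θ − b)))
logit = ln(0.8000/0.2000) = 1.3863
θ = b + logit/(a) = -1.08 + 1.3863/1.7000 = -0.2645

-0.265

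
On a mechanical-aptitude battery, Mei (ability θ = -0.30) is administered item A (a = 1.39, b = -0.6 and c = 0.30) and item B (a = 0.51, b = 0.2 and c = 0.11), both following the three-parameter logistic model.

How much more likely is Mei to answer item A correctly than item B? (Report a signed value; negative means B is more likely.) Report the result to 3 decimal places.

0.223

P(θ) = c + (1 − c) · 1 / (1 + exp(−a(θ − b)))
P_A = 0.7219
P_B = 0.4986
P_A − P_B = 0.2234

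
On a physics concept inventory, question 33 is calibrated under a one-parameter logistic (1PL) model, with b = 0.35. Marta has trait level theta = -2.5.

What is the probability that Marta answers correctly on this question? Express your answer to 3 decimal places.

0.055

P(theta) = 1 / (1 + exp(−(theta − b)))
Exponent: (-2.5 − 0.35) = -2.8500
1/(1 + e^{2.8500}) = 0.0547
P = 0.0547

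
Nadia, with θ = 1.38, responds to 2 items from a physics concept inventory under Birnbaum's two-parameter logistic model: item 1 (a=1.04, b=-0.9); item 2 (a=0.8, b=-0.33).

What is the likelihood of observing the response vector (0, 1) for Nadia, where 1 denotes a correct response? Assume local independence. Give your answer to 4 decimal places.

0.0681

P(θ) = 1 / (1 + exp(−a(θ − b)))
P_1 = 1/(1+e^{-2.3712}) = 0.9146
P_2 = 1/(1+e^{-1.3680}) = 0.7971
L = (1−P_1) × P_2 = 0.0854 × 0.7971 = 0.06806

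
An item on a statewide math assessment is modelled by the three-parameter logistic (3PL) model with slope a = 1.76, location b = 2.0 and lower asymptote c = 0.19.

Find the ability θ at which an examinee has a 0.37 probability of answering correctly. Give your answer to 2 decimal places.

P(θ) = c + (1 − c) · 1 / (1 + exp(−a(θ − b)))
Remove guessing floor: (0.37 − 0.19)/(1 − 0.19) = 0.2222
logit = ln(0.2222/0.7778) = -1.2528
θ = b + logit/(a) = 2.0 + (-1.2528)/1.7600 = 1.2882

1.29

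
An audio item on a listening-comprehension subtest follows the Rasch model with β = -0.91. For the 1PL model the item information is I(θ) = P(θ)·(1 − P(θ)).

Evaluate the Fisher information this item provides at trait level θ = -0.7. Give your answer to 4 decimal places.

0.2473

P = 1/(1+e^{-0.2100}) = 0.5523
P(1−P) = 0.5523 × 0.4477 = 0.2473
I = P(1−P) = 0.24726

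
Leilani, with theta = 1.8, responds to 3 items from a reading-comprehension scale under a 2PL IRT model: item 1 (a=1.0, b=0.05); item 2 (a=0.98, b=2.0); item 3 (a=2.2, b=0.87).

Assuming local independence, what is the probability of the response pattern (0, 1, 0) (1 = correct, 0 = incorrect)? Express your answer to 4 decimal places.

P(theta) = 1 / (1 + exp(−a(theta − b)))
P_1 = 1/(1+e^{-1.7500}) = 0.8520
P_2 = 1/(1+e^{0.1960}) = 0.4512
P_3 = 1/(1+e^{-2.0460}) = 0.8855
L = (1−P_1) × P_2 × (1−P_3) = 0.1480 × 0.4512 × 0.1145 = 0.00764

0.0076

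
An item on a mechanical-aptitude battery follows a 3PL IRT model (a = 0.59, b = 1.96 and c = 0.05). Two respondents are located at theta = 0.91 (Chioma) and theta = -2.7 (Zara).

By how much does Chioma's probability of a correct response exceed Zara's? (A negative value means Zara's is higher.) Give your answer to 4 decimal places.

0.2753

P(theta) = c + (1 − c) · 1 / (1 + exp(−a(theta − b)))
P(Chioma) = 0.3824  [exponent -0.6195]
P(Zara) = 0.1071  [exponent -2.7494]
Difference = 0.3824 − 0.1071 = 0.2753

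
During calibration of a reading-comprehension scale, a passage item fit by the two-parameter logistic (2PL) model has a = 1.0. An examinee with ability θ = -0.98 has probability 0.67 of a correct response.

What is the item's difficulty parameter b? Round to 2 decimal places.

-1.69

P(θ) = 1 / (1 + exp(−a(θ − b)))
logit(0.67) = ln(0.67/0.33) = 0.7082
b = θ − logit/(a) = -0.98 − 0.7082/1.0000 = -1.6882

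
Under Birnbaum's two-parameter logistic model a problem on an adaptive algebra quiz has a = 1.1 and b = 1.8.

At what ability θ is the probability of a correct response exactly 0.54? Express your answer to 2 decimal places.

1.95

P(θ) = 1 / (1 + exp(−a(θ − b)))
logit = ln(0.5400/0.4600) = 0.1603
θ = b + logit/(a) = 1.8 + 0.1603/1.1000 = 1.9458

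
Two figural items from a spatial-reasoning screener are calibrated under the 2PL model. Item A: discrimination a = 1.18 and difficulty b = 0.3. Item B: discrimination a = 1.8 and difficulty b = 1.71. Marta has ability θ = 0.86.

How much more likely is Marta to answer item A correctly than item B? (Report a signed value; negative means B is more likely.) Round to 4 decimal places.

0.4814

P(θ) = 1 / (1 + exp(−a(θ − b)))
P_A = 0.6594
P_B = 0.1780
P_A − P_B = 0.4814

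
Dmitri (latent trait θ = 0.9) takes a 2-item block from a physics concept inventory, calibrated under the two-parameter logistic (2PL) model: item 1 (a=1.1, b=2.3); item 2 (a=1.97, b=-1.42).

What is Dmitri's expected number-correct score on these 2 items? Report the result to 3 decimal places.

1.166

P(θ) = 1 / (1 + exp(−a(θ − b)))
P_1 = 1/(1+e^{1.5400}) = 0.1765
P_2 = 1/(1+e^{-4.5704}) = 0.9898
E[score] = 0.1765 + 0.9898 = 1.1663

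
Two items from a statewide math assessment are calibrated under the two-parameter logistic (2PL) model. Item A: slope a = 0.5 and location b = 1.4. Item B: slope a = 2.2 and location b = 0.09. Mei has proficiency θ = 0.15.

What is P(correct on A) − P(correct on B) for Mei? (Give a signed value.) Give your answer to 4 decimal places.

P(θ) = 1 / (1 + exp(−a(θ − b)))
P_A = 0.3486
P_B = 0.5330
P_A − P_B = -0.1843

-0.1843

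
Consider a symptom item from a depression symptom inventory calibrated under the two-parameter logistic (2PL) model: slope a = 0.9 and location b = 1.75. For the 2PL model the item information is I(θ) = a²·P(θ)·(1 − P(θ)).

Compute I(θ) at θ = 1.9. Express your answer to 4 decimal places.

P = 1/(1+e^{-0.1350}) = 0.5337
P(1−P) = 0.5337 × 0.4663 = 0.2489
I = a² × P(1−P) = 0.9² × 0.2489 = 0.20158

0.2016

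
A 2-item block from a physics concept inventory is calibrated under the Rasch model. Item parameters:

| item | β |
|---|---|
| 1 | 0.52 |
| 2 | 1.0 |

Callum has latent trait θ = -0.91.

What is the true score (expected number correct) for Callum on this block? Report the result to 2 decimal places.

P(θ) = 1 / (1 + exp(−(θ − β)))
P_1 = 1/(1+e^{1.4300}) = 0.1931
P_2 = 1/(1+e^{1.9100}) = 0.1290
E[score] = 0.1931 + 0.1290 = 0.3221

0.32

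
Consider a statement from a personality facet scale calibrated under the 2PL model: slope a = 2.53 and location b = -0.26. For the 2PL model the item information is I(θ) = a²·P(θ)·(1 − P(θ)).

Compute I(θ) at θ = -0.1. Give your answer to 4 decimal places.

P = 1/(1+e^{-0.4048}) = 0.5998
P(1−P) = 0.5998 × 0.4002 = 0.2400
I = a² × P(1−P) = 2.53² × 0.2400 = 1.53642

1.5364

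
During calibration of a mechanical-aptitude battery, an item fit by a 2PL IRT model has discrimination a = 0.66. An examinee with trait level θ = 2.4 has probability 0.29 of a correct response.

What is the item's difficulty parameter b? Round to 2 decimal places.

3.76

P(θ) = 1 / (1 + exp(−a(θ − b)))
logit(0.29) = ln(0.29/0.71) = -0.8954
b = θ − logit/(a) = 2.4 − (-0.8954)/0.6600 = 3.7566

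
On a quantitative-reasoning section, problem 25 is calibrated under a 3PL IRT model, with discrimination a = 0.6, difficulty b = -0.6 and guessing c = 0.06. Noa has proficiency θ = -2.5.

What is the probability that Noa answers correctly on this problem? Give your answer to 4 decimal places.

P(θ) = c + (1 − c) · 1 / (1 + exp(−a(θ − b)))
Exponent: 0.6 × (-2.5 − (-0.6)) = -1.1400
1/(1 + e^{1.1400}) = 0.2423
P = 0.06 + 0.94 × 0.2423 = 0.2878

0.2878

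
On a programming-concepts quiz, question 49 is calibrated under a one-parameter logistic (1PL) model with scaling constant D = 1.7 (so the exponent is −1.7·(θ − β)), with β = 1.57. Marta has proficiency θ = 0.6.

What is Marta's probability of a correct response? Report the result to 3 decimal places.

0.161

P(θ) = 1 / (1 + exp(−D·(θ − β)))
Exponent: 1.7 × (0.6 − 1.57) = -1.6490
1/(1 + e^{1.6490}) = 0.1612
P = 0.1612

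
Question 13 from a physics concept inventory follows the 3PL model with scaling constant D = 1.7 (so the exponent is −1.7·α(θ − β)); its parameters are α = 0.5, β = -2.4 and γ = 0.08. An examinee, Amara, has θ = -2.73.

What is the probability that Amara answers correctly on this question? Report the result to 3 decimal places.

0.476

P(θ) = γ + (1 − γ) · 1 / (1 + exp(−D·α(θ − β)))
Exponent: 1.7 × 0.5 × (-2.73 − (-2.4)) = -0.2805
1/(1 + e^{0.2805}) = 0.4303
P = 0.08 + 0.92 × 0.4303 = 0.4759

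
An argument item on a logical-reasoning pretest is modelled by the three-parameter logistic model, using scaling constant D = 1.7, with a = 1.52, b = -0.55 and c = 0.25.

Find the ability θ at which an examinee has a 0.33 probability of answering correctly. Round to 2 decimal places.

P(θ) = c + (1 − c) · 1 / (1 + exp(−D·a(θ − b)))
Remove guessing floor: (0.33 − 0.25)/(1 − 0.25) = 0.1067
logit = ln(0.1067/0.8933) = -2.1253
θ = b + logit/(1.7·a) = -0.55 + (-2.1253)/2.5840 = -1.3725

-1.37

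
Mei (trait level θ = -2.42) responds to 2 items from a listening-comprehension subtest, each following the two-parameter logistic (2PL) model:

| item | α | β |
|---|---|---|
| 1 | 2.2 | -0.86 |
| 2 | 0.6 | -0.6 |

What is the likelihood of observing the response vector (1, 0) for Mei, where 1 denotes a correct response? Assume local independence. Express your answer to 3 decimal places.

0.023

P(θ) = 1 / (1 + exp(−α(θ − β)))
P_1 = 1/(1+e^{3.4320}) = 0.0313
P_2 = 1/(1+e^{1.0920}) = 0.2512
L = P_1 × (1−P_2) = 0.0313 × 0.7488 = 0.02344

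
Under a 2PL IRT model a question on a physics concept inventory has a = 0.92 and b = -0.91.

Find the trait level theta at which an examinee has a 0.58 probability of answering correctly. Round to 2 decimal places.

-0.56

P(theta) = 1 / (1 + exp(−a(theta − b)))
logit = ln(0.5800/0.4200) = 0.3228
theta = b + logit/(a) = -0.91 + 0.3228/0.9200 = -0.5592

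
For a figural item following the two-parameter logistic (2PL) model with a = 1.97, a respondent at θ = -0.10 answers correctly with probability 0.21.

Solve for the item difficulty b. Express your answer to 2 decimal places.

P(θ) = 1 / (1 + exp(−a(θ − b)))
logit(0.21) = ln(0.21/0.79) = -1.3249
b = θ − logit/(a) = -0.10 − (-1.3249)/1.9700 = 0.5726

0.57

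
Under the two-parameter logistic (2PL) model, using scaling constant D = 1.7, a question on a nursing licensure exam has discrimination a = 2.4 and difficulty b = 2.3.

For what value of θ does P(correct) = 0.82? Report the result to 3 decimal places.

P(θ) = 1 / (1 + exp(−D·a(θ − b)))
logit = ln(0.8200/0.1800) = 1.5163
θ = b + logit/(1.7·a) = 2.3 + 1.5163/4.0800 = 2.6717

2.672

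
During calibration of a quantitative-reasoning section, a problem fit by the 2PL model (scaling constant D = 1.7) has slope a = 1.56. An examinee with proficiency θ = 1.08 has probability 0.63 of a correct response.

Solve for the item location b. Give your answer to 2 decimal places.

0.88

P(θ) = 1 / (1 + exp(−D·a(θ − b)))
logit(0.63) = ln(0.63/0.37) = 0.5322
b = θ − logit/(1.7·a) = 1.08 − 0.5322/2.6520 = 0.8793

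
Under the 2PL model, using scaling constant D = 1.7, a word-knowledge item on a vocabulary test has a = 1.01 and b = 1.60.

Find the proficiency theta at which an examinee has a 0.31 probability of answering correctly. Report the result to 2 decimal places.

P(theta) = 1 / (1 + exp(−D·a(theta − b)))
logit = ln(0.3100/0.6900) = -0.8001
theta = b + logit/(1.7·a) = 1.60 + (-0.8001)/1.7170 = 1.1340

1.13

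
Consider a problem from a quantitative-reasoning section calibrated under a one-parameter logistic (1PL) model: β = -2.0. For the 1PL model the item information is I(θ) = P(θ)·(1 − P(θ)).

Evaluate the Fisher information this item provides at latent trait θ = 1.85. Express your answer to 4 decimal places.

0.0204

P = 1/(1+e^{-3.8500}) = 0.9792
P(1−P) = 0.9792 × 0.0208 = 0.0204
I = P(1−P) = 0.02040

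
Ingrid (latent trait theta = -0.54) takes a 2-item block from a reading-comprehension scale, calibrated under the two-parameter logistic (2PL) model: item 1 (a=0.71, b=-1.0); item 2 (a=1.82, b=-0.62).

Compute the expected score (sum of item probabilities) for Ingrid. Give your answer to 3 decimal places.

1.117

P(theta) = 1 / (1 + exp(−a(theta − b)))
P_1 = 1/(1+e^{-0.3266}) = 0.5809
P_2 = 1/(1+e^{-0.1456}) = 0.5363
E[score] = 0.5809 + 0.5363 = 1.1173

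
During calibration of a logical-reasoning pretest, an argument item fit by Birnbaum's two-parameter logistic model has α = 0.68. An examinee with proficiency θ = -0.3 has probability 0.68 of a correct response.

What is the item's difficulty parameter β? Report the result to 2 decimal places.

-1.41

P(θ) = 1 / (1 + exp(−α(θ − β)))
logit(0.68) = ln(0.68/0.32) = 0.7538
β = θ − logit/(α) = -0.3 − 0.7538/0.6800 = -1.4085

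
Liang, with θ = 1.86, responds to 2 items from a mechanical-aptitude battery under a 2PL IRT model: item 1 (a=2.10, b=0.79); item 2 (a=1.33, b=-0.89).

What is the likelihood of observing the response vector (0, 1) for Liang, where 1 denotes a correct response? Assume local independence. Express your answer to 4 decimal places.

P(θ) = 1 / (1 + exp(−a(θ − b)))
P_1 = 1/(1+e^{-2.2470}) = 0.9044
P_2 = 1/(1+e^{-3.6575}) = 0.9749
L = (1−P_1) × P_2 = 0.0956 × 0.9749 = 0.09320

0.0932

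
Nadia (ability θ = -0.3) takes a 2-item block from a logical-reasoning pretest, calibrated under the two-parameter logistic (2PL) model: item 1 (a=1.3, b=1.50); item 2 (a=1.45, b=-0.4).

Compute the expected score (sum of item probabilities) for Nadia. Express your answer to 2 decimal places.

0.62

P(θ) = 1 / (1 + exp(−a(θ − b)))
P_1 = 1/(1+e^{2.3400}) = 0.0879
P_2 = 1/(1+e^{-0.1450}) = 0.5362
E[score] = 0.0879 + 0.5362 = 0.6241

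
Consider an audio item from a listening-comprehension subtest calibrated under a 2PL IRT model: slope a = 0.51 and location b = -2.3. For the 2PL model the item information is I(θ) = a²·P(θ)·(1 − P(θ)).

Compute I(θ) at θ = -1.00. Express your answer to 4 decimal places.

P = 1/(1+e^{-0.6630}) = 0.6599
P(1−P) = 0.6599 × 0.3401 = 0.2244
I = a² × P(1−P) = 0.51² × 0.2244 = 0.05837

0.0584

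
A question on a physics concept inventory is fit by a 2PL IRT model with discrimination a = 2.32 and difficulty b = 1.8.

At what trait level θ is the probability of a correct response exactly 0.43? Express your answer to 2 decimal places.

1.68

P(θ) = 1 / (1 + exp(−a(θ − b)))
logit = ln(0.4300/0.5700) = -0.2819
θ = b + logit/(a) = 1.8 + (-0.2819)/2.3200 = 1.6785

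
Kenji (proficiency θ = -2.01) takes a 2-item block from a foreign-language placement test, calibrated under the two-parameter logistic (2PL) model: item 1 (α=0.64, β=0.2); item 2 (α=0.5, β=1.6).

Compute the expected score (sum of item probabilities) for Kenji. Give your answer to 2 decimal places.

0.34

P(θ) = 1 / (1 + exp(−α(θ − β)))
P_1 = 1/(1+e^{1.4144}) = 0.1955
P_2 = 1/(1+e^{1.8050}) = 0.1412
E[score] = 0.1955 + 0.1412 = 0.3368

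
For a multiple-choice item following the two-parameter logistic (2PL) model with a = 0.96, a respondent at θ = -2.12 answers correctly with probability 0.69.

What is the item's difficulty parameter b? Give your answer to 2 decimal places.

-2.95

P(θ) = 1 / (1 + exp(−a(θ − b)))
logit(0.69) = ln(0.69/0.31) = 0.8001
b = θ − logit/(a) = -2.12 − 0.8001/0.9600 = -2.9535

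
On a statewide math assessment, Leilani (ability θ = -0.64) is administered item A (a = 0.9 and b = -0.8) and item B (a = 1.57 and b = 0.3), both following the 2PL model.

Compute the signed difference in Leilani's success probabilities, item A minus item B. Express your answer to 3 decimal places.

P(θ) = 1 / (1 + exp(−a(θ − b)))
P_A = 0.5359
P_B = 0.1861
P_A − P_B = 0.3499

0.350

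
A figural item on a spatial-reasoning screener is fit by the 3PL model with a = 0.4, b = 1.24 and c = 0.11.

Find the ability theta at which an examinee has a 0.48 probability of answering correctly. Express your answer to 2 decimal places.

P(theta) = c + (1 − c) · 1 / (1 + exp(−a(theta − b)))
Remove guessing floor: (0.48 − 0.11)/(1 − 0.11) = 0.4157
logit = ln(0.4157/0.5843) = -0.3403
theta = b + logit/(a) = 1.24 + (-0.3403)/0.4000 = 0.3892

0.39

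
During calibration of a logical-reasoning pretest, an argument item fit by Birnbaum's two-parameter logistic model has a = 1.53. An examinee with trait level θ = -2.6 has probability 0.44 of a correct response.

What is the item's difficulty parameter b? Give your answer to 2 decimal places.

P(θ) = 1 / (1 + exp(−a(θ − b)))
logit(0.44) = ln(0.44/0.56) = -0.2412
b = θ − logit/(a) = -2.6 − (-0.2412)/1.5300 = -2.4424

-2.44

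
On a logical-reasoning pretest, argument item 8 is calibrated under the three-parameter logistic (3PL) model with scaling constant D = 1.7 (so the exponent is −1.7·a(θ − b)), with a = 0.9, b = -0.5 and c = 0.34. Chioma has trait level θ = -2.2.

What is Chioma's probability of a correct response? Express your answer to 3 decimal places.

0.386

P(θ) = c + (1 − c) · 1 / (1 + exp(−D·a(θ − b)))
Exponent: 1.7 × 0.9 × (-2.2 − (-0.5)) = -2.6010
1/(1 + e^{2.6010}) = 0.0691
P = 0.34 + 0.66 × 0.0691 = 0.3856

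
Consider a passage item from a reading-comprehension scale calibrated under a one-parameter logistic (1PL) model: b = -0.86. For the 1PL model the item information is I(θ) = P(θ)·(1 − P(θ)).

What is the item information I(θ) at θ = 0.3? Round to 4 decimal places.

0.1817

P = 1/(1+e^{-1.1600}) = 0.7613
P(1−P) = 0.7613 × 0.2387 = 0.1817
I = P(1−P) = 0.18171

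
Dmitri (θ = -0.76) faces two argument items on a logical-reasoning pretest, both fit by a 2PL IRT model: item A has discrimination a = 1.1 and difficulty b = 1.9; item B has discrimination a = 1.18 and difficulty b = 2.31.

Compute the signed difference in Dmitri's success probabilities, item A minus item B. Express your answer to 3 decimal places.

0.025

P(θ) = 1 / (1 + exp(−a(θ − b)))
P_A = 0.0509
P_B = 0.0260
P_A − P_B = 0.0249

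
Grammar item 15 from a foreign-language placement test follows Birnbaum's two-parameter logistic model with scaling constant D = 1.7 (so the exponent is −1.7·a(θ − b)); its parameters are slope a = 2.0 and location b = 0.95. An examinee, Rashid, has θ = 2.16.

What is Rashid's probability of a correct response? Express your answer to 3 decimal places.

P(θ) = 1 / (1 + exp(−D·a(θ − b)))
Exponent: 1.7 × 2.0 × (2.16 − 0.95) = 4.1140
1/(1 + e^{-4.1140}) = 0.9839
P = 0.9839

0.984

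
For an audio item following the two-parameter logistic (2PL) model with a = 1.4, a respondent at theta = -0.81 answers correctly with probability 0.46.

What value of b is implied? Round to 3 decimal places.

-0.695

P(theta) = 1 / (1 + exp(−a(theta − b)))
logit(0.46) = ln(0.46/0.54) = -0.1603
b = theta − logit/(a) = -0.81 − (-0.1603)/1.4000 = -0.6955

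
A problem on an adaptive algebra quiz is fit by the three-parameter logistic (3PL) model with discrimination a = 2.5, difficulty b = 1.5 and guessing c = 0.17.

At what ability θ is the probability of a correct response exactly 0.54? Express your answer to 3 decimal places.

1.413

P(θ) = c + (1 − c) · 1 / (1 + exp(−a(θ − b)))
Remove guessing floor: (0.54 − 0.17)/(1 − 0.17) = 0.4458
logit = ln(0.4458/0.5542) = -0.2177
θ = b + logit/(a) = 1.5 + (-0.2177)/2.5000 = 1.4129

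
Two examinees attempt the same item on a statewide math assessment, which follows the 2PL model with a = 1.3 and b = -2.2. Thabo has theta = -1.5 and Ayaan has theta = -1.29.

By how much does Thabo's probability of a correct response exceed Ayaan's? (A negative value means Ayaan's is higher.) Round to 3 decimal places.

-0.052

P(theta) = 1 / (1 + exp(−a(theta − b)))
P(Thabo) = 0.7130  [exponent 0.9100]
P(Ayaan) = 0.7655  [exponent 1.1830]
Difference = 0.7130 − 0.7655 = -0.0525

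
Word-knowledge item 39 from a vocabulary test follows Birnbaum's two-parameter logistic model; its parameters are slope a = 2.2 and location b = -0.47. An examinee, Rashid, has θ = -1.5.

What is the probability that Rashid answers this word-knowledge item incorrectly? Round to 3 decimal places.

0.906

P(θ) = 1 / (1 + exp(−a(θ − b)))
Exponent: 2.2 × (-1.5 − (-0.47)) = -2.2660
1/(1 + e^{2.2660}) = 0.0940
P(incorrect) = 1 − 0.0940 = 0.9060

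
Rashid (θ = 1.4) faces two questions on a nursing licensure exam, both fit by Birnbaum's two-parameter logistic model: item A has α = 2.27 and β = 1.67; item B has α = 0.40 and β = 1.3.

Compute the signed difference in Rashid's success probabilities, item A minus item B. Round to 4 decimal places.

P(θ) = 1 / (1 + exp(−α(θ − β)))
P_A = 0.3514
P_B = 0.5100
P_A − P_B = -0.1586

-0.1586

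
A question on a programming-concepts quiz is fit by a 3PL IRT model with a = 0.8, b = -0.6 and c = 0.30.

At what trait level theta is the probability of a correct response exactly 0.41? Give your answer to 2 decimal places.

-2.70

P(theta) = c + (1 − c) · 1 / (1 + exp(−a(theta − b)))
Remove guessing floor: (0.41 − 0.30)/(1 − 0.30) = 0.1571
logit = ln(0.1571/0.8429) = -1.6796
theta = b + logit/(a) = -0.6 + (-1.6796)/0.8000 = -2.6996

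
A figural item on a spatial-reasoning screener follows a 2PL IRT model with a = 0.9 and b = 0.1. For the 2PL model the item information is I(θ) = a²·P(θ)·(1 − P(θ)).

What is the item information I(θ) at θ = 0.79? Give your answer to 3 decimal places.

P = 1/(1+e^{-0.6210}) = 0.6504
P(1−P) = 0.6504 × 0.3496 = 0.2274
I = a² × P(1−P) = 0.9² × 0.2274 = 0.18417

0.184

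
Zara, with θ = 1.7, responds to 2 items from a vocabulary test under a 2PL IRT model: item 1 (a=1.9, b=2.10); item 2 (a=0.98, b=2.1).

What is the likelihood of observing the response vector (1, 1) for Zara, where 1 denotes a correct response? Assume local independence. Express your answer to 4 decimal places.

P(θ) = 1 / (1 + exp(−a(θ − b)))
P_1 = 1/(1+e^{0.7600}) = 0.3186
P_2 = 1/(1+e^{0.3920}) = 0.4032
L = P_1 × P_2 = 0.3186 × 0.4032 = 0.12849

0.1285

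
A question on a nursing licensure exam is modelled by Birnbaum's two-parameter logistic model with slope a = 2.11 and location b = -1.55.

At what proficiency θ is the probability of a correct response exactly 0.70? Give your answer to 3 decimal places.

-1.148

P(θ) = 1 / (1 + exp(−a(θ − b)))
logit = ln(0.7000/0.3000) = 0.8473
θ = b + logit/(a) = -1.55 + 0.8473/2.1100 = -1.1484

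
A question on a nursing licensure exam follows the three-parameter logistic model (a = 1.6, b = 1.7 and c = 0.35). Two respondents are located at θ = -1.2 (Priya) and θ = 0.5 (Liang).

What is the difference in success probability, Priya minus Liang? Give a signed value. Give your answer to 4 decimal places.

-0.0769

P(θ) = c + (1 − c) · 1 / (1 + exp(−a(θ − b)))
P(Priya) = 0.3562  [exponent -4.6400]
P(Liang) = 0.4331  [exponent -1.9200]
Difference = 0.3562 − 0.4331 = -0.0769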